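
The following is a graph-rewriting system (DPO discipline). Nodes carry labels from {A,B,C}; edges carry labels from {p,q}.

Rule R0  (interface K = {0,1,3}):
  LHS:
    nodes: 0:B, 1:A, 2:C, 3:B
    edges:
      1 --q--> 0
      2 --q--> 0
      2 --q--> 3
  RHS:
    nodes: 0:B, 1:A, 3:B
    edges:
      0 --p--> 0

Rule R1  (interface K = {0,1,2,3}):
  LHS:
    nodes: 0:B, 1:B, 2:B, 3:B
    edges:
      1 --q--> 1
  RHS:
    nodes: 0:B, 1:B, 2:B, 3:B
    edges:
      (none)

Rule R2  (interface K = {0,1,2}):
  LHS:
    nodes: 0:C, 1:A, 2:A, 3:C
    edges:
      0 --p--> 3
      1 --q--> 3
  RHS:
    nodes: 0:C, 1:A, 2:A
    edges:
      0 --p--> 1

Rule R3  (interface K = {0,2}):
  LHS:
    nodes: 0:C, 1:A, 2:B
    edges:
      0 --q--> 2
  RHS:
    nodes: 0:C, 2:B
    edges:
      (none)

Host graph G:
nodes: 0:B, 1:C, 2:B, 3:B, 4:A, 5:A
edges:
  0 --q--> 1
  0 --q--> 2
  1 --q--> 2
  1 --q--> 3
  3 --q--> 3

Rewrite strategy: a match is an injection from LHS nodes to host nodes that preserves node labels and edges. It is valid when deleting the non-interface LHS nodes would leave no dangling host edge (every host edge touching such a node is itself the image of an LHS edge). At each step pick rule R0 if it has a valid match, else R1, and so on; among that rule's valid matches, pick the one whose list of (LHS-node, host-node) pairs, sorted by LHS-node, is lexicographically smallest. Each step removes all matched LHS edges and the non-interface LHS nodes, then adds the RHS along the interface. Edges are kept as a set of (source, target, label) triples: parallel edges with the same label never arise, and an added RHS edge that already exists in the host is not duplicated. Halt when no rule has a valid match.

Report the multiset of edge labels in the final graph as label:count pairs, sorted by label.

Answer: q:3

Steps:
initial: |V|=6 |E|=5  E = 0-q->1 0-q->2 1-q->2 1-q->3 3-q->3
step 1: apply R3 at {0↦1, 1↦4, 2↦2}  → |V|=5 |E|=4  E = 0-q->1 0-q->2 1-q->3 3-q->3
step 2: apply R3 at {0↦1, 1↦5, 2↦3}  → |V|=4 |E|=3  E = 0-q->1 0-q->2 3-q->3
halt: no rule applies after step 2
NF edges: [(0, 1, 'q'), (0, 2, 'q'), (3, 3, 'q')]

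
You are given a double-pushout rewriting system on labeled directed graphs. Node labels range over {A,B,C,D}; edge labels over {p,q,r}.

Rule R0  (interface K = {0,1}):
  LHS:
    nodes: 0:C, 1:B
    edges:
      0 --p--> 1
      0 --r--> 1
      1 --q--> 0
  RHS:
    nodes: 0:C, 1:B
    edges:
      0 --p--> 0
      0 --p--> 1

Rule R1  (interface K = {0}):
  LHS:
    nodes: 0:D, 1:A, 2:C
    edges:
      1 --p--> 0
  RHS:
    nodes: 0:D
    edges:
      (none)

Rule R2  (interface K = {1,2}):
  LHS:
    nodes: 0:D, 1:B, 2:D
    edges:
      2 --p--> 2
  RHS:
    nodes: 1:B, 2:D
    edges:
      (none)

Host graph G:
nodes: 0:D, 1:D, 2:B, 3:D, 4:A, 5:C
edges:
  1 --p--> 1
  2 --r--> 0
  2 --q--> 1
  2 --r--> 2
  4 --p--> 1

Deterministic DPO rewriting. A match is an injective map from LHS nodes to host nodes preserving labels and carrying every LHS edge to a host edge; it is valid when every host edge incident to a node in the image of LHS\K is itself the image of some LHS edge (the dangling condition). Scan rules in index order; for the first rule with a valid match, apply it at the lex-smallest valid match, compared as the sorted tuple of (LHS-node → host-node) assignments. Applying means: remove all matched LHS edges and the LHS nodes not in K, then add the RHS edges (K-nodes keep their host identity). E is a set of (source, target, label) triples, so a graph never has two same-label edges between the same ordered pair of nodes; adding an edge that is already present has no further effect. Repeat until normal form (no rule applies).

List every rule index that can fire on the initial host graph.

R0: no valid match — LHS pattern not found
R1: 1 valid match — {0↦1, 1↦4, 2↦5}
R2: 1 valid match — {0↦3, 1↦2, 2↦1}

Answer: [R1,R2]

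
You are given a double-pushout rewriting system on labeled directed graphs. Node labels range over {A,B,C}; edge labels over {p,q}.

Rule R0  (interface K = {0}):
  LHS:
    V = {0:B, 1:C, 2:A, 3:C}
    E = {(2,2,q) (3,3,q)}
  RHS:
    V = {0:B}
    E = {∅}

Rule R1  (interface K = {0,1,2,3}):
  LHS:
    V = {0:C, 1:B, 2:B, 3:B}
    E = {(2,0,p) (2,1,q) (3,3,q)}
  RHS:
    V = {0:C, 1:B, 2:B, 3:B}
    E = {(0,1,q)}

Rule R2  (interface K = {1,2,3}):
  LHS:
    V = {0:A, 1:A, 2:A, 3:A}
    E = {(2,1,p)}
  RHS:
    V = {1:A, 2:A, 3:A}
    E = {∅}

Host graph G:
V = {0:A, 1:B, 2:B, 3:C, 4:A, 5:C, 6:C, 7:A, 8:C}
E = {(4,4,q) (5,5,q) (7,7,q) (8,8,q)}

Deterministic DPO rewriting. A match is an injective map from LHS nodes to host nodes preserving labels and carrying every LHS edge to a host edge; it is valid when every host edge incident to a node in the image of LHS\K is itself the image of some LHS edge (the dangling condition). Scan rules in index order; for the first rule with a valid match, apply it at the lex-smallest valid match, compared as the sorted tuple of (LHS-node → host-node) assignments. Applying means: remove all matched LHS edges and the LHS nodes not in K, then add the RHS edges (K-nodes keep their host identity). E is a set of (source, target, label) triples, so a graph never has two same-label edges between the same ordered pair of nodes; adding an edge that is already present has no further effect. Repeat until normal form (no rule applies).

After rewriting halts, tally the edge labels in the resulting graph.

start.  V:9 E:4  edges: 4-q->4 5-q->5 7-q->7 8-q->8
1. fire R0 via {0↦1, 1↦3, 2↦4, 3↦5}  →  V:6 E:2  edges: 7-q->7 8-q->8
2. fire R0 via {0↦1, 1↦6, 2↦7, 3↦8}  →  V:3 E:0  edges: ∅
final graph: no rule applies after step 2
NF edges: []

Answer: (no edges)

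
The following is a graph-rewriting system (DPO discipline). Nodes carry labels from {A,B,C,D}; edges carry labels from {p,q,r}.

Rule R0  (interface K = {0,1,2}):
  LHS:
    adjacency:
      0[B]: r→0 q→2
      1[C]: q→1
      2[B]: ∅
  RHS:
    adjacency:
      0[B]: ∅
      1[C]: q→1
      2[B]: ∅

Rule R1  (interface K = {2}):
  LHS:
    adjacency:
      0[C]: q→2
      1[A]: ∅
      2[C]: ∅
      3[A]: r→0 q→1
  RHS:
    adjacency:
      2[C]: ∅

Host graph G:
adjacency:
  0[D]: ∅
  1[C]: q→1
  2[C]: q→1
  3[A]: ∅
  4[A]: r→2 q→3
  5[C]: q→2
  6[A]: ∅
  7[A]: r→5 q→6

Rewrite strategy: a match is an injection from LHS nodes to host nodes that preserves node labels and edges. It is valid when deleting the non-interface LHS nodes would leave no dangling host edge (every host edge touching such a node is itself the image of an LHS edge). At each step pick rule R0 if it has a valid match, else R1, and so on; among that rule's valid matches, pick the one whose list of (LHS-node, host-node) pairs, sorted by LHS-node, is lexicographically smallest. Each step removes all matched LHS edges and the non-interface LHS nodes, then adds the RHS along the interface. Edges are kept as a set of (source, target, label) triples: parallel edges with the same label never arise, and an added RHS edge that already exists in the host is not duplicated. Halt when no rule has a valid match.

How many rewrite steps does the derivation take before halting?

[0] host  ⇒  8 nodes, 7 edges  {1-q->1 2-q->1 4-r->2 4-q->3 5-q->2 7-r->5 7-q->6}
[1] R1 @ {0↦5, 1↦6, 2↦2, 3↦7}  ⇒  5 nodes, 4 edges  {1-q->1 2-q->1 4-r->2 4-q->3}
[2] R1 @ {0↦2, 1↦3, 2↦1, 3↦4}  ⇒  2 nodes, 1 edges  {1-q->1}
final graph: no rule applies after step 2

Answer: 2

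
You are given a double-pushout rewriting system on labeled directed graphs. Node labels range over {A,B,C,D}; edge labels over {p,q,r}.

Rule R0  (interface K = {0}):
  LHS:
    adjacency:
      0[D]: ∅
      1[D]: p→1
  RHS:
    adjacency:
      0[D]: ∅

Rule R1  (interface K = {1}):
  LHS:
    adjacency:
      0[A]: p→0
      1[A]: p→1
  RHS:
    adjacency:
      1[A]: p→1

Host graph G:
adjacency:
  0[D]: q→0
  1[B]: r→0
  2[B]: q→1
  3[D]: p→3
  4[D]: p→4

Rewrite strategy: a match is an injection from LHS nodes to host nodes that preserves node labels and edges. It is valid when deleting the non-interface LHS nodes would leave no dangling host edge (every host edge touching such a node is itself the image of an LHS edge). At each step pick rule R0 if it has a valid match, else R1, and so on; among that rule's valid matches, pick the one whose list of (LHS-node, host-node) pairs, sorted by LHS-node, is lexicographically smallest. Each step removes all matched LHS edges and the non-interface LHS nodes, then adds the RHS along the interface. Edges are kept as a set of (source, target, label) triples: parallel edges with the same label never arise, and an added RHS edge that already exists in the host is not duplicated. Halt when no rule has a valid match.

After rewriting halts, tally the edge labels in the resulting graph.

[0] host  ⇒  5 nodes, 5 edges  {0-q->0 1-r->0 2-q->1 3-p->3 4-p->4}
[1] R0 @ {0↦0, 1↦3}  ⇒  4 nodes, 4 edges  {0-q->0 1-r->0 2-q->1 4-p->4}
[2] R0 @ {0↦0, 1↦4}  ⇒  3 nodes, 3 edges  {0-q->0 1-r->0 2-q->1}
normal form: no rule applies after step 2
NF edges: [(0, 0, 'q'), (1, 0, 'r'), (2, 1, 'q')]

Answer: q:2 r:1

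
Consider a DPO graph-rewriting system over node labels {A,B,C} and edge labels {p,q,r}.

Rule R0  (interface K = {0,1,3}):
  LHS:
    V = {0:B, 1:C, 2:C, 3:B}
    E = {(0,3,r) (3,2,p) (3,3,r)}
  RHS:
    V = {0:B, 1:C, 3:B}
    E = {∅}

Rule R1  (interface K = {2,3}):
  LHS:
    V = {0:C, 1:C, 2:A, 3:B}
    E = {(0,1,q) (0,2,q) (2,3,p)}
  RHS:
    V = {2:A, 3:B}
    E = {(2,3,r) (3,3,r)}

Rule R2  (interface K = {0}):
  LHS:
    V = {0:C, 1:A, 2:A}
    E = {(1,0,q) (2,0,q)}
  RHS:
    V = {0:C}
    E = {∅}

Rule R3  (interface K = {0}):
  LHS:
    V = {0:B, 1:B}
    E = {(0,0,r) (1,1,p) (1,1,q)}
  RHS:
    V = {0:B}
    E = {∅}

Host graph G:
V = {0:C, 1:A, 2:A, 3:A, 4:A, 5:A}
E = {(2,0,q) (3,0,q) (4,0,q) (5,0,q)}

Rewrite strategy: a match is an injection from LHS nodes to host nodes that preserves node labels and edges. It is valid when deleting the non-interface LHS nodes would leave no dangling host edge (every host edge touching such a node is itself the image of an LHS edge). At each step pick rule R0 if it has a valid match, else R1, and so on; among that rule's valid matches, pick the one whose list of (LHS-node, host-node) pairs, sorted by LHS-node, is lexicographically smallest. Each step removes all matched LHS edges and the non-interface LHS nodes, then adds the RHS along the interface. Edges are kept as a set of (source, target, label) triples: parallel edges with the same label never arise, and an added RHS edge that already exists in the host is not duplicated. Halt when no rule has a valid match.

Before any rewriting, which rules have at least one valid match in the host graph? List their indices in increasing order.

R0: no valid match — LHS pattern not found
R1: no valid match — LHS pattern not found
R2: 12 valid matches — {0↦0, 1↦2, 2↦3}, {0↦0, 1↦2, 2↦4}, {0↦0, 1↦2, 2↦5} (+9 more)
R3: no valid match — LHS pattern not found

Answer: [R2]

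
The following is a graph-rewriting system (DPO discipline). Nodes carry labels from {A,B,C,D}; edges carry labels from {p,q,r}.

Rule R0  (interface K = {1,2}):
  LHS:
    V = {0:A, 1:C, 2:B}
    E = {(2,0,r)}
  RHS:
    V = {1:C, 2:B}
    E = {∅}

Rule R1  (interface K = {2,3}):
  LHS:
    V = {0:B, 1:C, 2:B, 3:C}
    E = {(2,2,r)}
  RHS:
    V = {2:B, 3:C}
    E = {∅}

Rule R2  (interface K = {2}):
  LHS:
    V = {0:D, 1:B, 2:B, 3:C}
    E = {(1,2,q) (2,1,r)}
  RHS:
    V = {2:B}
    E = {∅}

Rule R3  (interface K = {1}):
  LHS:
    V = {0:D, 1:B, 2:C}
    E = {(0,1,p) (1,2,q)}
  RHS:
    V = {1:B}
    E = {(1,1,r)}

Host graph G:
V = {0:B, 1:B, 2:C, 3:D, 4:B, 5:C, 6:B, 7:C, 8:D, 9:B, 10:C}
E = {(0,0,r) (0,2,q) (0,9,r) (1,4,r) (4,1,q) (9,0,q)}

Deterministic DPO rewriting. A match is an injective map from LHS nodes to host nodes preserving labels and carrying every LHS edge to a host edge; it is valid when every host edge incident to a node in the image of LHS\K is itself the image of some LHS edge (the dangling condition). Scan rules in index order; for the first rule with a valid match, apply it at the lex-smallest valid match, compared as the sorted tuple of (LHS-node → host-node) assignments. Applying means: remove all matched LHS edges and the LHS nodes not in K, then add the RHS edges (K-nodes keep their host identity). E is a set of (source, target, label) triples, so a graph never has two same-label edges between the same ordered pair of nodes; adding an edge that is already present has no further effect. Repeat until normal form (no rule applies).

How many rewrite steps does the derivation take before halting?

Answer: 3

Derivation:
[0] host  ⇒  11 nodes, 6 edges  {0-r->0 0-q->2 0-r->9 1-r->4 4-q->1 9-q->0}
[1] R1 @ {0↦6, 1↦5, 2↦0, 3↦2}  ⇒  9 nodes, 5 edges  {0-q->2 0-r->9 1-r->4 4-q->1 9-q->0}
[2] R2 @ {0↦3, 1↦4, 2↦1, 3↦7}  ⇒  6 nodes, 3 edges  {0-q->2 0-r->9 9-q->0}
[3] R2 @ {0↦8, 1↦9, 2↦0, 3↦10}  ⇒  3 nodes, 1 edges  {0-q->2}
final graph: no rule applies after step 3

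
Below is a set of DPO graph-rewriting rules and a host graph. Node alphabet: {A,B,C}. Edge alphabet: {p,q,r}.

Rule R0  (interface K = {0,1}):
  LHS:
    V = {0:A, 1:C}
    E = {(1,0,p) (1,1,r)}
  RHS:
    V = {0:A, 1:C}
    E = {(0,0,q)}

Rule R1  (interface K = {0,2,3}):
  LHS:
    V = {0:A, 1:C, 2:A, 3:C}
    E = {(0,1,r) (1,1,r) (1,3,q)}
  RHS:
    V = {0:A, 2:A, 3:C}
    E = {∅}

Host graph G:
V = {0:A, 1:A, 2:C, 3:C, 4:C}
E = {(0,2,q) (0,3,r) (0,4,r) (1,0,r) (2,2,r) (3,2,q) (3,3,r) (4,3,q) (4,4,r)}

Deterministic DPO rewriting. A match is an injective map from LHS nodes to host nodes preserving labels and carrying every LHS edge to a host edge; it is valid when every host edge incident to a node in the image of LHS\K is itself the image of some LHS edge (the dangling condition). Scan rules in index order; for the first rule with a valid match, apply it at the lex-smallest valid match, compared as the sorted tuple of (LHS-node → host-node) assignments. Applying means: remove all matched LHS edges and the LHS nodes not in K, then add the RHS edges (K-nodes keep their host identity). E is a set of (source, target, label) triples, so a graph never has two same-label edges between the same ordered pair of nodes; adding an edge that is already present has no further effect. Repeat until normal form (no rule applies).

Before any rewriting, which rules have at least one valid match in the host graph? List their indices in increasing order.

R0: no valid match — LHS pattern not found
R1: 1 valid match — {0↦0, 1↦4, 2↦1, 3↦3}

Answer: [R1]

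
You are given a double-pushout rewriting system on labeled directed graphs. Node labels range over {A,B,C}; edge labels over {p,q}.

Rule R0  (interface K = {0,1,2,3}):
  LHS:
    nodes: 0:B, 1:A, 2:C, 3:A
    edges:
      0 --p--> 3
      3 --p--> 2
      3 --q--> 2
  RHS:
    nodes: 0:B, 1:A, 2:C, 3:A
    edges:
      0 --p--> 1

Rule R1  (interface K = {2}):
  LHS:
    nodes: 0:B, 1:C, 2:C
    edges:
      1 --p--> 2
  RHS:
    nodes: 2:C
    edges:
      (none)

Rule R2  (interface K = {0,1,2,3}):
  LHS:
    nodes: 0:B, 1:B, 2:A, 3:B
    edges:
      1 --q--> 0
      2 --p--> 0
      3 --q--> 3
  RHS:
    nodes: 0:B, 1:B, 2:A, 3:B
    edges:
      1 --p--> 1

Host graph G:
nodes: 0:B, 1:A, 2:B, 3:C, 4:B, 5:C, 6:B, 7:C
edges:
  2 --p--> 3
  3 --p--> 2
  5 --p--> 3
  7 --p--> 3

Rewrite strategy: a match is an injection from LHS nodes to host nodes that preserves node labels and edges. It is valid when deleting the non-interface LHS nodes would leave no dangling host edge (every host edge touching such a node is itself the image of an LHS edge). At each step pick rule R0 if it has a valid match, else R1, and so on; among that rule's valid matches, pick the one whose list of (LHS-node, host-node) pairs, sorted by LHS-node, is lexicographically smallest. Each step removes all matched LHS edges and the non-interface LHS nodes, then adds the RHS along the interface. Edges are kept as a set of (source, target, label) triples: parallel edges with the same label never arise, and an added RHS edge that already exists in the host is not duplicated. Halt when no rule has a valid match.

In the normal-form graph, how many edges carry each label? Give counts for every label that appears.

start.  V:8 E:4  edges: 2-p->3 3-p->2 5-p->3 7-p->3
1. fire R1 via {0↦0, 1↦5, 2↦3}  →  V:6 E:3  edges: 2-p->3 3-p->2 7-p->3
2. fire R1 via {0↦4, 1↦7, 2↦3}  →  V:4 E:2  edges: 2-p->3 3-p->2
halt: no rule applies after step 2
NF edges: [(2, 3, 'p'), (3, 2, 'p')]

Answer: p:2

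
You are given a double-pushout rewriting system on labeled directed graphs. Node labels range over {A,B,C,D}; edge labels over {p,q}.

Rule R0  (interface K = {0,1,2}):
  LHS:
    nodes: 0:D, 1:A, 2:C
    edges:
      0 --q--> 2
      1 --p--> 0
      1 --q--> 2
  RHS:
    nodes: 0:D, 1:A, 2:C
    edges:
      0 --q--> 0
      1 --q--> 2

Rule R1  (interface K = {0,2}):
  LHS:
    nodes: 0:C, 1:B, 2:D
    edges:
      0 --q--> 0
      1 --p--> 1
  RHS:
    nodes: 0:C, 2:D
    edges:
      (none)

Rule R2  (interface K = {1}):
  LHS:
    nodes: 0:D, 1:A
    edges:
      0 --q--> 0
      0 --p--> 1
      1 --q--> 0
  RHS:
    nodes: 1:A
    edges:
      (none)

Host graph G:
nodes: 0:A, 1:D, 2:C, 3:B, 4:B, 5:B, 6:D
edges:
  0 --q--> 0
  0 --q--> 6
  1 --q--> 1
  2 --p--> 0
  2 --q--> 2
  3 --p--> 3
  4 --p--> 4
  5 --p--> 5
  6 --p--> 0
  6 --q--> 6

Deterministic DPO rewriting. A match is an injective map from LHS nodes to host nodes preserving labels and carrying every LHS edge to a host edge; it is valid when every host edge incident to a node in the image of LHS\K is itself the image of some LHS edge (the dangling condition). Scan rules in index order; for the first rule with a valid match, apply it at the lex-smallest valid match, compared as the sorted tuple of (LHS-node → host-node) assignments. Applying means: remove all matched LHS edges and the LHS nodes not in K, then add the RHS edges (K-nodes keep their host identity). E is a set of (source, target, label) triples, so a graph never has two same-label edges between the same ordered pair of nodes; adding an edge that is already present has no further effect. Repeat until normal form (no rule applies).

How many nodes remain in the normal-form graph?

Answer: 5

Steps:
start.  V:7 E:10  edges: 0-q->0 0-q->6 1-q->1 2-p->0 2-q->2 3-p->3 4-p->4 5-p->5 6-p->0 6-q->6
1. fire R1 via {0↦2, 1↦3, 2↦1}  →  V:6 E:8  edges: 0-q->0 0-q->6 1-q->1 2-p->0 4-p->4 5-p->5 6-p->0 6-q->6
2. fire R2 via {0↦6, 1↦0}  →  V:5 E:5  edges: 0-q->0 1-q->1 2-p->0 4-p->4 5-p->5
final graph: no rule applies after step 2
NF nodes: {0:A, 1:D, 2:C, 4:B, 5:B}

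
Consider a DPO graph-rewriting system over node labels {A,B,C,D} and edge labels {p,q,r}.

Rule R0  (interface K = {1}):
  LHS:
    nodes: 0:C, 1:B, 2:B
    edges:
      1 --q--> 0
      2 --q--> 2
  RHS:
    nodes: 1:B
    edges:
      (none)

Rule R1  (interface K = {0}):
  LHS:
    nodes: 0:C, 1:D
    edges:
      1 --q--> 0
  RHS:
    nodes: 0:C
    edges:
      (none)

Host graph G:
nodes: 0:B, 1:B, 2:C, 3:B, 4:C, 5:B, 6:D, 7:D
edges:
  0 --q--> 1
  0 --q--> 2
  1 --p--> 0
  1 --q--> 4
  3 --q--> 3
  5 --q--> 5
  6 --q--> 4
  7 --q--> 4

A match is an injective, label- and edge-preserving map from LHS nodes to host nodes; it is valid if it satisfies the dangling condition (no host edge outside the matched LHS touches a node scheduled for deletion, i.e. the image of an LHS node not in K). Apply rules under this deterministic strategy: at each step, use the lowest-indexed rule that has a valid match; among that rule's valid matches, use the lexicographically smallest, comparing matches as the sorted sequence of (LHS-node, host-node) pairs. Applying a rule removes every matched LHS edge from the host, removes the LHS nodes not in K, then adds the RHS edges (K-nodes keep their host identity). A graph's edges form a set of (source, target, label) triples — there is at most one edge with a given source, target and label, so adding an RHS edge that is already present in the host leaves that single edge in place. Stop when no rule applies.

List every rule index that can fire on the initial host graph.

Answer: [R0,R1]

Derivation:
R0: 2 valid matches — {0↦2, 1↦0, 2↦3}, {0↦2, 1↦0, 2↦5}
R1: 2 valid matches — {0↦4, 1↦6}, {0↦4, 1↦7}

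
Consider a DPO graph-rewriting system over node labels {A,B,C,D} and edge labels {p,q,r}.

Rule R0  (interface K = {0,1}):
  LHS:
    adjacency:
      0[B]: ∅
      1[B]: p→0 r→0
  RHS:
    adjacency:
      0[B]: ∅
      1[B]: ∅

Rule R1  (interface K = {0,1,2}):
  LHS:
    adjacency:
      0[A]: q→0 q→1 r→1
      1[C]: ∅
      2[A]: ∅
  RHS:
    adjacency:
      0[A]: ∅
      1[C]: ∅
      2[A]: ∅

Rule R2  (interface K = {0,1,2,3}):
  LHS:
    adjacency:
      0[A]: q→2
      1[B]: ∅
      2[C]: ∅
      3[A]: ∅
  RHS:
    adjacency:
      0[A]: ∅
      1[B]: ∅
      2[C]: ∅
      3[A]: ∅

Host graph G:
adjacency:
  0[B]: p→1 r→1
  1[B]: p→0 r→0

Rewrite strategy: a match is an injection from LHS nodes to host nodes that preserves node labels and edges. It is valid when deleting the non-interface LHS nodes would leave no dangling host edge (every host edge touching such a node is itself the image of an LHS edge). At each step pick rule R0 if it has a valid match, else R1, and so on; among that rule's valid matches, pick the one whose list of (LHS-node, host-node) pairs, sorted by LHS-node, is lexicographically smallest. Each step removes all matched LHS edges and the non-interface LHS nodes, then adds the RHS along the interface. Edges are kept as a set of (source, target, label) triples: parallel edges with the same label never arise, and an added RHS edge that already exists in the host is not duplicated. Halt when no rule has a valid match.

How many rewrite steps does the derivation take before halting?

Answer: 2

Rewrite trace:
[0] host  ⇒  2 nodes, 4 edges  {0-p->1 0-r->1 1-p->0 1-r->0}
[1] R0 @ {0↦0, 1↦1}  ⇒  2 nodes, 2 edges  {0-p->1 0-r->1}
[2] R0 @ {0↦1, 1↦0}  ⇒  2 nodes, 0 edges  {∅}
halt: no rule applies after step 2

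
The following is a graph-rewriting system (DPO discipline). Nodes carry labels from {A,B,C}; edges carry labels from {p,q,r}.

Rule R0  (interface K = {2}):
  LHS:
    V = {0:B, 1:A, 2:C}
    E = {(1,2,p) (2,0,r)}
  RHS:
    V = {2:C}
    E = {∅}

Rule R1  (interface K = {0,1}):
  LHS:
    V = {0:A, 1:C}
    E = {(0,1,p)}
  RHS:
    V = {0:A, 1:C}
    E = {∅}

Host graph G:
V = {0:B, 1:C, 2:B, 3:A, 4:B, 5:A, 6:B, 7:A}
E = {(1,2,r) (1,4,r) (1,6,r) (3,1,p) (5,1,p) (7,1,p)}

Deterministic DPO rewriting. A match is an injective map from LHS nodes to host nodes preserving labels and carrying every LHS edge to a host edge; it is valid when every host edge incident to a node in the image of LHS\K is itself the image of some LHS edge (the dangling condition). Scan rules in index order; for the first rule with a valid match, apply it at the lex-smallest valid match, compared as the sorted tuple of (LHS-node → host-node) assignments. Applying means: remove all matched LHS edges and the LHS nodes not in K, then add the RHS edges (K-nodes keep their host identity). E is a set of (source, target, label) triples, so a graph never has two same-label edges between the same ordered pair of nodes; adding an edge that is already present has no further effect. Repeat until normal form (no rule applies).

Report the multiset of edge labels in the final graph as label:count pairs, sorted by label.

initial: |V|=8 |E|=6  E = 1-r->2 1-r->4 1-r->6 3-p->1 5-p->1 7-p->1
step 1: apply R0 at {0↦2, 1↦3, 2↦1}  → |V|=6 |E|=4  E = 1-r->4 1-r->6 5-p->1 7-p->1
step 2: apply R0 at {0↦4, 1↦5, 2↦1}  → |V|=4 |E|=2  E = 1-r->6 7-p->1
step 3: apply R0 at {0↦6, 1↦7, 2↦1}  → |V|=2 |E|=0  E = ∅
normal form: no rule applies after step 3
NF edges: []

Answer: (no edges)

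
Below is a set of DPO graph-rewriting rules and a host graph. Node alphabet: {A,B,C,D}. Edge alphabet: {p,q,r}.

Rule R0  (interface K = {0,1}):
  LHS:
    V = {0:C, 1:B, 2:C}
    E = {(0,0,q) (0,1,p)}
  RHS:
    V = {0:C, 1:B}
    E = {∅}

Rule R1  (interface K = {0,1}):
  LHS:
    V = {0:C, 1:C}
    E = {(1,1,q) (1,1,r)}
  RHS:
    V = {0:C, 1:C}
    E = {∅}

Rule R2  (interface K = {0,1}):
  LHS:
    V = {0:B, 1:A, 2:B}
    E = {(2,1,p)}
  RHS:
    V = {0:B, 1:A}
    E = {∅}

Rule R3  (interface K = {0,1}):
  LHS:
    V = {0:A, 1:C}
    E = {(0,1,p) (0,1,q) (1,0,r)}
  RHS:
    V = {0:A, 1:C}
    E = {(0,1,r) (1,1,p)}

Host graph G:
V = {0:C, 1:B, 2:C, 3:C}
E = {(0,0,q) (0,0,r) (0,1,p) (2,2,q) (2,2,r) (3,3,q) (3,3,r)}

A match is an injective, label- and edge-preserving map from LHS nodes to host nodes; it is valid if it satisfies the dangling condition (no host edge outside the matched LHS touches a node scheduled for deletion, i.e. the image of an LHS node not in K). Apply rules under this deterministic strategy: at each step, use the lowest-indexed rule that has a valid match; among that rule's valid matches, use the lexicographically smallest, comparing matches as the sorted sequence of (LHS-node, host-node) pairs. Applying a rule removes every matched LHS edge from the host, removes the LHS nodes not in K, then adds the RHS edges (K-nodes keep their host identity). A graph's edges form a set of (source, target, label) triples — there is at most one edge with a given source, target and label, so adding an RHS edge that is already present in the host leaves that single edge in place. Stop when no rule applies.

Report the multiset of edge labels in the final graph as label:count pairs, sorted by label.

initial: |V|=4 |E|=7  E = 0-q->0 0-r->0 0-p->1 2-q->2 2-r->2 3-q->3 3-r->3
step 1: apply R1 at {0↦0, 1↦2}  → |V|=4 |E|=5  E = 0-q->0 0-r->0 0-p->1 3-q->3 3-r->3
step 2: apply R0 at {0↦0, 1↦1, 2↦2}  → |V|=3 |E|=3  E = 0-r->0 3-q->3 3-r->3
step 3: apply R1 at {0↦0, 1↦3}  → |V|=3 |E|=1  E = 0-r->0
halt: no rule applies after step 3
NF edges: [(0, 0, 'r')]

Answer: r:1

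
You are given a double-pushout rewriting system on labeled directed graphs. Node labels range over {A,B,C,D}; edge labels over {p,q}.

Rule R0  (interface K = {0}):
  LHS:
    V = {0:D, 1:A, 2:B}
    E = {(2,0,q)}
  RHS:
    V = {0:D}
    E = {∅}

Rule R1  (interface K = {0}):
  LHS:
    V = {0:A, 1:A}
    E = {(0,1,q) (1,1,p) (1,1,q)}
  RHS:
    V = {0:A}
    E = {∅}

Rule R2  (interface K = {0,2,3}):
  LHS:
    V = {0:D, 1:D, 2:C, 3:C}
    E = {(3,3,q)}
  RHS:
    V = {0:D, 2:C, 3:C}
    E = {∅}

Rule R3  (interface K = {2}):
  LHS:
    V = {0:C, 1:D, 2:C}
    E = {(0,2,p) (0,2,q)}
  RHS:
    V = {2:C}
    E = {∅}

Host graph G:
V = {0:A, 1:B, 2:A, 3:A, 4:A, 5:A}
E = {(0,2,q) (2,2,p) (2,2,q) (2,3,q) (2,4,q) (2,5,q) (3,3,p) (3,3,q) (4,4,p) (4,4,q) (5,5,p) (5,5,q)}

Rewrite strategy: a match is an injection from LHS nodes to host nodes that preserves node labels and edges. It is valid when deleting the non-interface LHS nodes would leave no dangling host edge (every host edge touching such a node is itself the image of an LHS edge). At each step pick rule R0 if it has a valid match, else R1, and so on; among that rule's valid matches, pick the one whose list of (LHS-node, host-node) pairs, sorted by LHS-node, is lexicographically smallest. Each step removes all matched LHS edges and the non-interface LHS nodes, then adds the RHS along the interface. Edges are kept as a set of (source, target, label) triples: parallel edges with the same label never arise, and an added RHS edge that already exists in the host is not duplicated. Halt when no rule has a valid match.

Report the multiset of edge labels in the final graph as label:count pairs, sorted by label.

start.  V:6 E:12  edges: 0-q->2 2-p->2 2-q->2 2-q->3 2-q->4 2-q->5 3-p->3 3-q->3 4-p->4 4-q->4 5-p->5 5-q->5
1. fire R1 via {0↦2, 1↦3}  →  V:5 E:9  edges: 0-q->2 2-p->2 2-q->2 2-q->4 2-q->5 4-p->4 4-q->4 5-p->5 5-q->5
2. fire R1 via {0↦2, 1↦4}  →  V:4 E:6  edges: 0-q->2 2-p->2 2-q->2 2-q->5 5-p->5 5-q->5
3. fire R1 via {0↦2, 1↦5}  →  V:3 E:3  edges: 0-q->2 2-p->2 2-q->2
4. fire R1 via {0↦0, 1↦2}  →  V:2 E:0  edges: ∅
halt: no rule applies after step 4
NF edges: []

Answer: (no edges)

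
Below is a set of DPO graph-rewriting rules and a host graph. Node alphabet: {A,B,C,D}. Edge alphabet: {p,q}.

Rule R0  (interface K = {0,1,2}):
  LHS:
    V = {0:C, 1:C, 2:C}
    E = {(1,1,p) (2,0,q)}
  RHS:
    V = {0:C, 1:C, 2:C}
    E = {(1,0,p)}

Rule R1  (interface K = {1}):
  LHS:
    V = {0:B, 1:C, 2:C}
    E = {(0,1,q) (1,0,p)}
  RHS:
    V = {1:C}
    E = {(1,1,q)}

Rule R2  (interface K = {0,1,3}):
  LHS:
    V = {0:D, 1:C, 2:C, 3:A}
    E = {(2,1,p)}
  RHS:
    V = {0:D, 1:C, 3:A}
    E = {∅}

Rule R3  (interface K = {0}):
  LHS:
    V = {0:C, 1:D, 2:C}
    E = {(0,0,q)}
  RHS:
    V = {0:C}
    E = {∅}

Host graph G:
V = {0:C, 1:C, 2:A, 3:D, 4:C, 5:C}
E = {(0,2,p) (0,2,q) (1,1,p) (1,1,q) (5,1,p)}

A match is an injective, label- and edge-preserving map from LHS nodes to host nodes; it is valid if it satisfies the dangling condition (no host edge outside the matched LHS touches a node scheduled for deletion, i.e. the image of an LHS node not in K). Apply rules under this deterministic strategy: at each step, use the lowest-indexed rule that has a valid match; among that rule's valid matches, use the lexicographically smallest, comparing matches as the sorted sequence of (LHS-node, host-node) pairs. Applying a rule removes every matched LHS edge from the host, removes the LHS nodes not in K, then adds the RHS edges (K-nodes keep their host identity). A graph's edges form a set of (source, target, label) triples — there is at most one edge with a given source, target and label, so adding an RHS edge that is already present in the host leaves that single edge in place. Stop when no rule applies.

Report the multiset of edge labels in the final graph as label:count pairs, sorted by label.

start.  V:6 E:5  edges: 0-p->2 0-q->2 1-p->1 1-q->1 5-p->1
1. fire R2 via {0↦3, 1↦1, 2↦5, 3↦2}  →  V:5 E:4  edges: 0-p->2 0-q->2 1-p->1 1-q->1
2. fire R3 via {0↦1, 1↦3, 2↦4}  →  V:3 E:3  edges: 0-p->2 0-q->2 1-p->1
final graph: no rule applies after step 2
NF edges: [(0, 2, 'p'), (0, 2, 'q'), (1, 1, 'p')]

Answer: p:2 q:1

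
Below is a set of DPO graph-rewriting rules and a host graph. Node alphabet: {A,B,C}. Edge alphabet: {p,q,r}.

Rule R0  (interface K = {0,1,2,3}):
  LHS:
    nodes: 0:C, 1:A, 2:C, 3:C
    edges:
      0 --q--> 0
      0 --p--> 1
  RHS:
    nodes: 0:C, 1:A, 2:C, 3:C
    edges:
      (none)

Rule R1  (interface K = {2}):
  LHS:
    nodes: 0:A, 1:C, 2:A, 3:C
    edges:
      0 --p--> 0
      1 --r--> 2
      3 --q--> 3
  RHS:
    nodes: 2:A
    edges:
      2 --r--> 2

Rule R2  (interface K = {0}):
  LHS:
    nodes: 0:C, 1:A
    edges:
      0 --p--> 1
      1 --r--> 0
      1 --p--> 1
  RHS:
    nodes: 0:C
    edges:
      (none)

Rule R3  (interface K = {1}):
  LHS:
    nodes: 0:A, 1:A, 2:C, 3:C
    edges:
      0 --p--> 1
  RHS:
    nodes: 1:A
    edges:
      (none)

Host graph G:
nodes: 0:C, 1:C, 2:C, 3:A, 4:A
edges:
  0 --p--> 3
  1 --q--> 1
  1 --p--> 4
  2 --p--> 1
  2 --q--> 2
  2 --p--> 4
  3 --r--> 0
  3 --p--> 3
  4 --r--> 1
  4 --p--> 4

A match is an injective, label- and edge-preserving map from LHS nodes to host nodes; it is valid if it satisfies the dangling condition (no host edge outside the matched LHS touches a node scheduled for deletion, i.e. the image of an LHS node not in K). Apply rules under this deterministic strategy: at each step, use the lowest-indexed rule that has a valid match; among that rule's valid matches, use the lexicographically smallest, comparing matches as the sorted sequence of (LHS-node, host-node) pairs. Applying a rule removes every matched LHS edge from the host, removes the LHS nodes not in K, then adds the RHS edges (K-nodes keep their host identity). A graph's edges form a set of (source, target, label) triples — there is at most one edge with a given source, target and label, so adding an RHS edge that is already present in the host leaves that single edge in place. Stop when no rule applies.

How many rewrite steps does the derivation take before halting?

Answer: 3

Derivation:
[0] host  ⇒  5 nodes, 10 edges  {0-p->3 1-q->1 1-p->4 2-p->1 2-q->2 2-p->4 3-r->0 3-p->3 4-r->1 4-p->4}
[1] R0 @ {0↦1, 1↦4, 2↦0, 3↦2}  ⇒  5 nodes, 8 edges  {0-p->3 2-p->1 2-q->2 2-p->4 3-r->0 3-p->3 4-r->1 4-p->4}
[2] R0 @ {0↦2, 1↦4, 2↦0, 3↦1}  ⇒  5 nodes, 6 edges  {0-p->3 2-p->1 3-r->0 3-p->3 4-r->1 4-p->4}
[3] R2 @ {0↦0, 1↦3}  ⇒  4 nodes, 3 edges  {2-p->1 4-r->1 4-p->4}
normal form: no rule applies after step 3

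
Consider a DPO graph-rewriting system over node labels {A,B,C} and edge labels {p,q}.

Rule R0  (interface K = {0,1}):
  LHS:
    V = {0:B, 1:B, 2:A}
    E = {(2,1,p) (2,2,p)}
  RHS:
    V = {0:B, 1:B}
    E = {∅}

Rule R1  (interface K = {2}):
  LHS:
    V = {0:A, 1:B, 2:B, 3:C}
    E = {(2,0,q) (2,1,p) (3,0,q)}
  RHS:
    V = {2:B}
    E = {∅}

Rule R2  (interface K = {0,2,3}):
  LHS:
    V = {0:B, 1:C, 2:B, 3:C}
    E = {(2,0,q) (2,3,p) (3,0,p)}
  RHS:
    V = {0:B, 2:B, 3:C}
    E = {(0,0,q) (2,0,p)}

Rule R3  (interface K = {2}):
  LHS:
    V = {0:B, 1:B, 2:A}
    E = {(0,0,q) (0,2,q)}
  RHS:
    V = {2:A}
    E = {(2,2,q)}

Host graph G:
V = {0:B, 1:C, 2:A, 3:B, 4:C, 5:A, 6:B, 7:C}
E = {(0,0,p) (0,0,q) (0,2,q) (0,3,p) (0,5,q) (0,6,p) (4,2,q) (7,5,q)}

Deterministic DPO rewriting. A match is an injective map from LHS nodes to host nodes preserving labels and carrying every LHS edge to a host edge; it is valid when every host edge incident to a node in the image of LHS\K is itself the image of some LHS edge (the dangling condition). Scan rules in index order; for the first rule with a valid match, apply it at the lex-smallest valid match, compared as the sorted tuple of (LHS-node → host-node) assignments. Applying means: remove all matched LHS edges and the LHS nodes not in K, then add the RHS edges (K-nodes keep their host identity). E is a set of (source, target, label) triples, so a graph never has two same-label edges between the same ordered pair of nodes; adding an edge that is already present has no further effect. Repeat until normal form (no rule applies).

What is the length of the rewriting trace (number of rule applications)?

Answer: 2

Derivation:
start.  V:8 E:8  edges: 0-p->0 0-q->0 0-q->2 0-p->3 0-q->5 0-p->6 4-q->2 7-q->5
1. fire R1 via {0↦2, 1↦3, 2↦0, 3↦4}  →  V:5 E:5  edges: 0-p->0 0-q->0 0-q->5 0-p->6 7-q->5
2. fire R1 via {0↦5, 1↦6, 2↦0, 3↦7}  →  V:2 E:2  edges: 0-p->0 0-q->0
halt: no rule applies after step 2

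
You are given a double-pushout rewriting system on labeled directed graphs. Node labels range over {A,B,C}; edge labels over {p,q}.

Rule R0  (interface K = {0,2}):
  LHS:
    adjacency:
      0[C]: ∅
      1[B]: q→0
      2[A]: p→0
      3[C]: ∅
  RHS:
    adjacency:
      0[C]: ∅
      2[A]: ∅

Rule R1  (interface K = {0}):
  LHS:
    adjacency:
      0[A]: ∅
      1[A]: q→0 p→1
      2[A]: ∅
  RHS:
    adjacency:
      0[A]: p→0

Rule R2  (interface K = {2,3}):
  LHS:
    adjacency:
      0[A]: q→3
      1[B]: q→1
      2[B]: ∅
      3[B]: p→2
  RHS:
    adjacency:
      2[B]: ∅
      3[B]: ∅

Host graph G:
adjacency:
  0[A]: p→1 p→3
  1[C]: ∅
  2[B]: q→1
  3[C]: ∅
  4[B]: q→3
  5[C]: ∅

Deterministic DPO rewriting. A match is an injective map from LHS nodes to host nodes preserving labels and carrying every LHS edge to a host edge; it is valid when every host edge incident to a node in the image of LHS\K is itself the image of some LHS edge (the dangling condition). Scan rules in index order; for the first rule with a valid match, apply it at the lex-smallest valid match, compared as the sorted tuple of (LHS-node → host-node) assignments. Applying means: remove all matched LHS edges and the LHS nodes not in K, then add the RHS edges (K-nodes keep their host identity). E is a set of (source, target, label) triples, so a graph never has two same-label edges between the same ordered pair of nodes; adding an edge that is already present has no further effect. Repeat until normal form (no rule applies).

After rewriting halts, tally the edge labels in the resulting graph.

[0] host  ⇒  6 nodes, 4 edges  {0-p->1 0-p->3 2-q->1 4-q->3}
[1] R0 @ {0↦1, 1↦2, 2↦0, 3↦5}  ⇒  4 nodes, 2 edges  {0-p->3 4-q->3}
[2] R0 @ {0↦3, 1↦4, 2↦0, 3↦1}  ⇒  2 nodes, 0 edges  {∅}
halt: no rule applies after step 2
NF edges: []

Answer: (no edges)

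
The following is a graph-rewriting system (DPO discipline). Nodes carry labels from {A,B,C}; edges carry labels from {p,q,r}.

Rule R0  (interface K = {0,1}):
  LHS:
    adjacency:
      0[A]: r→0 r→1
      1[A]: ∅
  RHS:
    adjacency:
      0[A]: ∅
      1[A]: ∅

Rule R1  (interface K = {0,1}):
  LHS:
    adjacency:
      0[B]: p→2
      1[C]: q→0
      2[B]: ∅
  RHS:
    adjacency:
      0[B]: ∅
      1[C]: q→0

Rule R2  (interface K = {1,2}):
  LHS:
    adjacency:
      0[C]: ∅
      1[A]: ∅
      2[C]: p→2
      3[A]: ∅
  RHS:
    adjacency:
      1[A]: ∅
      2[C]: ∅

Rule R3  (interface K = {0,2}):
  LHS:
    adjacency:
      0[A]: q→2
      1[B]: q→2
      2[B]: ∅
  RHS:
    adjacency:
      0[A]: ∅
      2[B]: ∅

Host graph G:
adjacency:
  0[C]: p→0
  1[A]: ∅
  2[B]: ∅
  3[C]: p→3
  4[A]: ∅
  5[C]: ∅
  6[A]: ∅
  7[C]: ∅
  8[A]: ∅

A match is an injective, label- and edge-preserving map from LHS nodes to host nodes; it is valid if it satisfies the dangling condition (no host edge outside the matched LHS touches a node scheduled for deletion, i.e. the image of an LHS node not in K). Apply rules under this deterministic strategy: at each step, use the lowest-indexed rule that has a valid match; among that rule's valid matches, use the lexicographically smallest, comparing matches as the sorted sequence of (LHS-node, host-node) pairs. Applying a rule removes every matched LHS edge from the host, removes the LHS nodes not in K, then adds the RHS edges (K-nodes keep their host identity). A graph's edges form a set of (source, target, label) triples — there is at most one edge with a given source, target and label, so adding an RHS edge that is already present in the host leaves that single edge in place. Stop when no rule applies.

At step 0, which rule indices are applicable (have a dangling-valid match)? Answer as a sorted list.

R0: no valid match — LHS pattern not found
R1: no valid match — LHS pattern not found
R2: 48 valid matches — {0↦5, 1↦1, 2↦0, 3↦4}, {0↦5, 1↦1, 2↦0, 3↦6}, {0↦5, 1↦1, 2↦0, 3↦8} (+45 more)
R3: no valid match — LHS pattern not found

Answer: [R2]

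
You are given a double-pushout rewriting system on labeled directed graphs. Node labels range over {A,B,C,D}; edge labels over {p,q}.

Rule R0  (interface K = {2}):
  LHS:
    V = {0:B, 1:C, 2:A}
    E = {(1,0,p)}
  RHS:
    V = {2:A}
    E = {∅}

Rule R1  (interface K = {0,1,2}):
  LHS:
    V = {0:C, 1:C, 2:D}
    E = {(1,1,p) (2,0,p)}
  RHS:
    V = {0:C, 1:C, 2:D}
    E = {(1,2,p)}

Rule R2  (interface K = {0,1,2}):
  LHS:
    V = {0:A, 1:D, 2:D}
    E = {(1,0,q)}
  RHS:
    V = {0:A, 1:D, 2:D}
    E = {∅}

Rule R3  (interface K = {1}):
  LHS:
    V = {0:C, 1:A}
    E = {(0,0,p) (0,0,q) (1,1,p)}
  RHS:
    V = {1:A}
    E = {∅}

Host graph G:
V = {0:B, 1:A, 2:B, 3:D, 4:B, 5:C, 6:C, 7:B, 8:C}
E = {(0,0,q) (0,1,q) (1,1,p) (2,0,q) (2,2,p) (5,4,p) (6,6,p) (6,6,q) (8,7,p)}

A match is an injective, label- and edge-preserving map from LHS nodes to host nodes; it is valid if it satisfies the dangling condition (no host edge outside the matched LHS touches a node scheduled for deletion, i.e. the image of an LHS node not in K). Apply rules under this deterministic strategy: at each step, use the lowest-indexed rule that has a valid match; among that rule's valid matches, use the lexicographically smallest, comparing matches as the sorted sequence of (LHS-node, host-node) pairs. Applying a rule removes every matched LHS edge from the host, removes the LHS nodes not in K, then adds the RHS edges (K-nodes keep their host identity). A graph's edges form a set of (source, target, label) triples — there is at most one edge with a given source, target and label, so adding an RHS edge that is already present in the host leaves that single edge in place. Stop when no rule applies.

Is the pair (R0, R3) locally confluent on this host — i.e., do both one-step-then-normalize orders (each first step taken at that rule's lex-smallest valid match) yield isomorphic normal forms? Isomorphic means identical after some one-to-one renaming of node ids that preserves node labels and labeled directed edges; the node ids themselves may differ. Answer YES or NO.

branch R0-first: apply at {0↦4, 1↦5, 2↦1} → |E|=8, then 2 more step(s) → NF |V|=4 |E|=4 V={0:B, 1:A, 2:B, 3:D} E=0-q->0 0-q->1 2-q->0 2-p->2
branch R3-first: apply at {0↦6, 1↦1} → |E|=6, then 2 more step(s) → NF |V|=4 |E|=4 V={0:B, 1:A, 2:B, 3:D} E=0-q->0 0-q->1 2-q->0 2-p->2
graphs isomorphic (equal up to label-preserving node renaming)

Answer: YES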